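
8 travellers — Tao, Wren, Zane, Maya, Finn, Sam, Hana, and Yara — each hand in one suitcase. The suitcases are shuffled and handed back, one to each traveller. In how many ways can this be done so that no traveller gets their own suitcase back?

This is the derangement count D_8: permutations of 8 items with no fixed point.
By inclusion–exclusion this is Σ_{j=0}^{8} (−1)^j C(8,j)·(8−j)!.
Computing: 40320 − 40320 + 20160 − 6720 + 1680 − 336 + 56 − 8 + 1 = 14833.

14833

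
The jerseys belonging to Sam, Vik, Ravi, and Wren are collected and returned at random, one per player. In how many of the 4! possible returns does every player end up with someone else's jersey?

9

This is the derangement count D_4: permutations of 4 items with no fixed point.
By inclusion–exclusion this is Σ_{j=0}^{4} (−1)^j C(4,j)·(4−j)!.
Computing: 24 − 24 + 12 − 4 + 1 = 9.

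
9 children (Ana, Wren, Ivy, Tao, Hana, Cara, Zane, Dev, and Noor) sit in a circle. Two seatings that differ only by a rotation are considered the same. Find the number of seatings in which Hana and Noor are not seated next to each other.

Without the restriction there are (8)! = 40320 seatings.
Those with Hana next to Noor: fuse the pair into one unit and seat 8 units around a circle — 2·(7)! = 10080.
Subtracting, 40320 − 10080 = 30240.

30240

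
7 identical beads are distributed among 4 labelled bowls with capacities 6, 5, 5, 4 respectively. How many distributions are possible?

Ignoring the caps, the number of non-negative solutions to x_1+…+x_4 = 7 is C(10,3) = 120.
Subtract solutions that violate a single cap (substitute x_i' = x_i − (cap_i+1)): x_1 ≥ 7 gives C(3,3) = 1; x_2 ≥ 6 gives C(4,3) = 4; x_3 ≥ 6 gives C(4,3) = 4; x_4 ≥ 5 gives C(5,3) = 10. Together 19.
No two caps can be exceeded simultaneously, so the pair terms are all 0.
By inclusion–exclusion the count is 120 − 19 + 0 = 101.

101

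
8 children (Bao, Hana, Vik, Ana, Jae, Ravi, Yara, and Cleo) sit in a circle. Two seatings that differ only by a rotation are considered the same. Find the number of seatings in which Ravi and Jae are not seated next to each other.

3600

All circular seatings of 8 people number (7)! = 5040.
Seatings with Ravi beside Jae: treat them as a block with 2 internal orders, giving 2 × (6)! = 1440.
Subtracting, 5040 − 1440 = 3600.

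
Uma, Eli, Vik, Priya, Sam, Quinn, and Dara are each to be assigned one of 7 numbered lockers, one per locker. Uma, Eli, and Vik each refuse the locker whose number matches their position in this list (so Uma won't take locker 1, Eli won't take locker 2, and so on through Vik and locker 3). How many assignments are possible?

Let Aᵢ (for i ∈ {1, 2, 3}) be the placements that put person i in their forbidden locker. Any j of these fix j positions, leaving (7−j)! ways to fill the rest, and there are C(3,j) ways to pick which j.
By inclusion–exclusion, the number of valid placements is Σ_{j=0}^{3} (−1)^j C(3,j)·(7−j)!.
Computing: 5040 − 2160 + 360 − 24 = 3216.

3216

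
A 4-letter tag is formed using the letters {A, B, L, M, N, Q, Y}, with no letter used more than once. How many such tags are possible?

840

This is a permutation of 4 out of 7: P(7,4) = 7!/3!.
7 × 6 × 5 × 4 = 840.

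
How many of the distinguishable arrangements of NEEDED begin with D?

With the first slot taken by D, it remains to arrange the other 5 letters (NEEED).
Those 5 letters have E appearing 3 times, giving (5)!/(3!) = 20.

20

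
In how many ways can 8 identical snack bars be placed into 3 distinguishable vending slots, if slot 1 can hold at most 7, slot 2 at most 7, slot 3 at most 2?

Ignoring the caps, the number of non-negative solutions to x_1+…+x_3 = 8 is C(10,2) = 45.
Subtract solutions that violate a single cap (substitute x_i' = x_i − (cap_i+1)): x_1 ≥ 8 gives C(2,2) = 1; x_2 ≥ 8 gives C(2,2) = 1; x_3 ≥ 3 gives C(7,2) = 21. Together 23.
No two caps can be exceeded simultaneously, so the pair terms are all 0.
By inclusion–exclusion the count is 45 − 23 + 0 = 22.

22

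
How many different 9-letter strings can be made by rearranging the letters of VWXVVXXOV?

Letter multiplicities in VWXVVXXOV: O×1, V×4, W×1, X×3.
The number of distinct arrangements is 9!/(4!·3!) = 362880/144 = 2520.

2520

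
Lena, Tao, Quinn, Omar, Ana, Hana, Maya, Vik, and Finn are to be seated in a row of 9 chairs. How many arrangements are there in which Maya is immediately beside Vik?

80640

Glue Maya and Vik into one block (2 internal orders), leaving 8 units to arrange in a row.
So the count is 2·(8)! = 80640.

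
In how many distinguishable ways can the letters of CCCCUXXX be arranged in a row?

280

Letter multiplicities in CCCCUXXX: C×4, U×1, X×3.
The number of distinct arrangements is 8!/(4!·3!) = 40320/144 = 280.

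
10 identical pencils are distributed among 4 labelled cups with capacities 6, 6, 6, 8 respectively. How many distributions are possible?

By stars and bars, unrestricted non-negative solutions to x_1+…+x_4 = 10 number C(10+3,3) = 286.
Subtract solutions that violate a single cap (substitute x_i' = x_i − (cap_i+1)): x_1 ≥ 7 gives C(6,3) = 20; x_2 ≥ 7 gives C(6,3) = 20; x_3 ≥ 7 gives C(6,3) = 20; x_4 ≥ 9 gives C(4,3) = 4. Together 64.
No two caps can be exceeded simultaneously, so the pair terms are all 0.
By inclusion–exclusion the count is 286 − 64 + 0 = 222.

222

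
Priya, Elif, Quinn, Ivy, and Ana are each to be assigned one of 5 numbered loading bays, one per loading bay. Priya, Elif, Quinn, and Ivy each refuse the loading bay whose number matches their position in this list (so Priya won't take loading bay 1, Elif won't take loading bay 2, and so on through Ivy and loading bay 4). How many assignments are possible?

Let Aᵢ (for 1 ≤ i ≤ 4) be the placements that put person i in their forbidden loading bay. Any j of these fix j positions, leaving (5−j)! ways to fill the rest, and there are C(4,j) ways to pick which j.
By inclusion–exclusion, the number of valid placements is Σ_{j=0}^{4} (−1)^j C(4,j)·(5−j)!.
Computing: 120 − 96 + 36 − 8 + 1 = 53.

53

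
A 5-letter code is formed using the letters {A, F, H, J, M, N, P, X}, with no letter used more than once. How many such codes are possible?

Choose and order 5 of the 8 symbols: the first letter has 8 options, the next 7, and so on down to 4.
8 × 7 × 6 × 5 × 4 = 6720.

6720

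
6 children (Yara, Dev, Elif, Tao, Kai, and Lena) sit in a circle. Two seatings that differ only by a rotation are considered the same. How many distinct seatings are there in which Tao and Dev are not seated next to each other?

All circular seatings of 6 people number (5)! = 120.
Seatings with Tao beside Dev: treat them as a block with 2 internal orders, giving 2 × (4)! = 48.
Subtracting, 120 − 48 = 72.

72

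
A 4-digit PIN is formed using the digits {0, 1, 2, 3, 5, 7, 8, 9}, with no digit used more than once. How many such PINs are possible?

With no repetition, fill the 4 digits in order: 8 choices, then 7, down to 5.
That product is 8 × 7 × 6 × 5 = 1680.

1680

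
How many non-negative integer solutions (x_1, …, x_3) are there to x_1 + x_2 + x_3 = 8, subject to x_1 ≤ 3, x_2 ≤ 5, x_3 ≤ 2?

6

Ignoring the caps, the number of non-negative solutions to x_1+…+x_3 = 8 is C(10,2) = 45.
Subtract solutions that violate a single cap (substitute x_i' = x_i − (cap_i+1)): x_1 ≥ 4 gives C(6,2) = 15; x_2 ≥ 6 gives C(4,2) = 6; x_3 ≥ 3 gives C(7,2) = 21. Together 42.
Add back pairs where two caps are both exceeded: 0 + 3 + 0 = 3.
By inclusion–exclusion the count is 45 − 42 + 3 = 6.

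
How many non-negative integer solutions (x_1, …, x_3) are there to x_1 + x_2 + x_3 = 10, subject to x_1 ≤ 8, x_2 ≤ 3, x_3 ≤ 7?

29

By stars and bars, unrestricted non-negative solutions to x_1+…+x_3 = 10 number C(10+2,2) = 66.
Subtract solutions that violate a single cap (substitute x_i' = x_i − (cap_i+1)): x_1 ≥ 9 gives C(3,2) = 3; x_2 ≥ 4 gives C(8,2) = 28; x_3 ≥ 8 gives C(4,2) = 6. Together 37.
No two caps can be exceeded simultaneously, so the pair terms are all 0.
By inclusion–exclusion the count is 66 − 37 + 0 = 29.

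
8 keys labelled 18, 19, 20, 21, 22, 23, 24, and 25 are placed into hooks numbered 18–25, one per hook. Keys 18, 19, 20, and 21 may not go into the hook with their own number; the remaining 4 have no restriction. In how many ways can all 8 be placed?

Let Aᵢ (for 18 ≤ i ≤ 21) be the placements that put key i in its forbidden hook. Any j of these fix j positions, leaving (8−j)! ways to fill the rest, and there are C(4,j) ways to pick which j.
By inclusion–exclusion, the number of valid placements is Σ_{j=0}^{4} (−1)^j C(4,j)·(8−j)!.
Computing: 40320 − 20160 + 4320 − 480 + 24 = 24024.

24024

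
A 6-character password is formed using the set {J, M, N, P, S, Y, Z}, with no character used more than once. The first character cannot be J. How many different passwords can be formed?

The first character has 7−1 = 6 choices (anything except J).
The remaining 5 characters are filled from the other 6 symbols without repetition: 6 × 5 × 4 × 3 × 2 = 720.
Total: 6 × 720 = 4320.

4320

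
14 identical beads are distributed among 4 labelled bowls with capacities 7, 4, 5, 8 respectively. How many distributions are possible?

181

Ignoring the caps, the number of non-negative solutions to x_1+…+x_4 = 14 is C(17,3) = 680.
Subtract solutions that violate a single cap (substitute x_i' = x_i − (cap_i+1)): x_1 ≥ 8 gives C(9,3) = 84; x_2 ≥ 5 gives C(12,3) = 220; x_3 ≥ 6 gives C(11,3) = 165; x_4 ≥ 9 gives C(8,3) = 56. Together 525.
Add back pairs where two caps are both exceeded: 4 + 1 + 0 + 20 + 1 + 0 = 26.
By inclusion–exclusion the count is 680 − 525 + 26 = 181.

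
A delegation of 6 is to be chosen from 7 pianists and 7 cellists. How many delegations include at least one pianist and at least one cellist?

2989

Unrestricted: C(14,6) = 3003 ways to pick any 6 of the 14.
Selections missing a whole group: no pianists → C(7,6) = 7; no cellists → C(7,6) = 7.
Both groups omitted at once is impossible, so 3003 − 14 = 2989.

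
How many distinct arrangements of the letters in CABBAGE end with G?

With the last slot taken by G, it remains to arrange the other 6 letters (CABBAE).
Those 6 letters have A appearing twice and B appearing twice, giving (6)!/(2!·2!) = 180.

180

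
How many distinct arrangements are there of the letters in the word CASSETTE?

The 8 letters of CASSETTE have repeats: E appearing twice, S appearing twice, and T appearing twice.
Dividing 8! = 40320 by 2!·2!·2! = 8 for the repeated letters gives 5040.

5040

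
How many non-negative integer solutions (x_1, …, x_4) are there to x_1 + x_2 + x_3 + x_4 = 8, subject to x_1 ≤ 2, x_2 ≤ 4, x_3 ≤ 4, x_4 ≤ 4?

52

Ignoring the caps, the number of non-negative solutions to x_1+…+x_4 = 8 is C(11,3) = 165.
Subtract solutions that violate a single cap (substitute x_i' = x_i − (cap_i+1)): x_1 ≥ 3 gives C(8,3) = 56; x_2 ≥ 5 gives C(6,3) = 20; x_3 ≥ 5 gives C(6,3) = 20; x_4 ≥ 5 gives C(6,3) = 20. Together 116.
Add back pairs where two caps are both exceeded: 1 + 1 + 1 + 0 + 0 + 0 = 3.
By inclusion–exclusion the count is 165 − 116 + 3 = 52.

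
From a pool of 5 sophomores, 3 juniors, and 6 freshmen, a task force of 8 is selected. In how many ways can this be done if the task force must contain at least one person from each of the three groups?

With no constraint there are C(14,8) = 3003 possible selections.
Subtract selections that omit an entire group: no sophomores → C(9,8) = 9; no juniors → C(11,8) = 165; no freshmen → C(8,8) = 1.
Add back selections omitting two groups (i.e. drawn from a single group): C(5,8) + C(3,8) + C(6,8) = 0.
By inclusion–exclusion: 3003 − 175 + 0 = 2828.

2828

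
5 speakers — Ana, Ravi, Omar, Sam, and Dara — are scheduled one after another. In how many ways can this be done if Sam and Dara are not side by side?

72

Of the 5! = 120 arrangements, those with Sam and Dara adjacent number 2 × 4! = 48 (treat the pair as a block with 2 internal orders).
Complementary counting: 120 − 48 = 72.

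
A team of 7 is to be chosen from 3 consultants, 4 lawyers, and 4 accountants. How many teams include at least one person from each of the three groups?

With no constraint there are C(11,7) = 330 possible selections.
Subtract selections that omit an entire group: no consultants → C(8,7) = 8; no lawyers → C(7,7) = 1; no accountants → C(7,7) = 1.
Add back selections omitting two groups (i.e. drawn from a single group): C(3,7) + C(4,7) + C(4,7) = 0.
By inclusion–exclusion: 330 − 10 + 0 = 320.

320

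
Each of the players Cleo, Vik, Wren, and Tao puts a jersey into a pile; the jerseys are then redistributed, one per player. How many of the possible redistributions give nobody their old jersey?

Let Aᵢ be the assignments in which player i gets their old jersey. We want the size of the complement of A₁∪…∪A_4.
By inclusion–exclusion this is Σ_{j=0}^{4} (−1)^j C(4,j)·(4−j)!.
Computing: 24 − 24 + 12 − 4 + 1 = 9.

9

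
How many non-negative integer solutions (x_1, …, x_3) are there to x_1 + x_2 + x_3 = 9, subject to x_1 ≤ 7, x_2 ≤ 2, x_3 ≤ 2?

6

Without the upper bounds there are C(11,2) = 55 ways to split 9 among 3 variables.
Subtract solutions that violate a single cap (substitute x_i' = x_i − (cap_i+1)): x_1 ≥ 8 gives C(3,2) = 3; x_2 ≥ 3 gives C(8,2) = 28; x_3 ≥ 3 gives C(8,2) = 28. Together 59.
Add back pairs where two caps are both exceeded: 0 + 0 + 10 = 10.
By inclusion–exclusion the count is 55 − 59 + 10 = 6.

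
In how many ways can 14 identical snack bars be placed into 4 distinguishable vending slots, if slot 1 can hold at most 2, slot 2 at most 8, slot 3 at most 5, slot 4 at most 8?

115

Ignoring the caps, the number of non-negative solutions to x_1+…+x_4 = 14 is C(17,3) = 680.
Subtract solutions that violate a single cap (substitute x_i' = x_i − (cap_i+1)): x_1 ≥ 3 gives C(14,3) = 364; x_2 ≥ 9 gives C(8,3) = 56; x_3 ≥ 6 gives C(11,3) = 165; x_4 ≥ 9 gives C(8,3) = 56. Together 641.
Add back pairs where two caps are both exceeded: 10 + 56 + 10 + 0 + 0 + 0 = 76.
By inclusion–exclusion the count is 680 − 641 + 76 = 115.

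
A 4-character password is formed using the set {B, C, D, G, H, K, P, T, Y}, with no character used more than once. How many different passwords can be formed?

3024

Choose and order 4 of the 9 symbols: the first character has 9 options, the next 8, then 7, 6.
That product is 9 × 8 × 7 × 6 = 3024.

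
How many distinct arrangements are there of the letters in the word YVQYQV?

YVQYQV has 6 letters with Q appearing twice, V appearing twice, and Y appearing twice.
So there are 6! / (2!·2!·2!) = 90 distinguishable arrangements.

90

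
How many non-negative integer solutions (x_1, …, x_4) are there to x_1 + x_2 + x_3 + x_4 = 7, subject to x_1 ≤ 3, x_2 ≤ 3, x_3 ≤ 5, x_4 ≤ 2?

43

By stars and bars, unrestricted non-negative solutions to x_1+…+x_4 = 7 number C(7+3,3) = 120.
Subtract solutions that violate a single cap (substitute x_i' = x_i − (cap_i+1)): x_1 ≥ 4 gives C(6,3) = 20; x_2 ≥ 4 gives C(6,3) = 20; x_3 ≥ 6 gives C(4,3) = 4; x_4 ≥ 3 gives C(7,3) = 35. Together 79.
Add back pairs where two caps are both exceeded: 0 + 0 + 1 + 0 + 1 + 0 = 2.
By inclusion–exclusion the count is 120 − 79 + 2 = 43.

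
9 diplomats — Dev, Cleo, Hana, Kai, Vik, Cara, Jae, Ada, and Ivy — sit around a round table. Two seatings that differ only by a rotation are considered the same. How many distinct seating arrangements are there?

40320

Seat Dev anywhere (absorbing the rotational symmetry), then permute the other 8: (8)! = 40320.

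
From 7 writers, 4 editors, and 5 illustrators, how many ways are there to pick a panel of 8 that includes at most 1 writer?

261

Split by how many writers are chosen (0 through 1).
Sum: C(7,0)·C(9,8) + C(7,1)·C(9,7) = 9 + 252 = 261.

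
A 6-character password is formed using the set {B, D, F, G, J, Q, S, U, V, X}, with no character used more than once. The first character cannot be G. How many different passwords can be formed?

The first character has 10−1 = 9 choices (anything except G).
The remaining 5 characters are filled from the other 9 symbols without repetition: 9 × 8 × 7 × 6 × 5 = 15120.
Total: 9 × 15120 = 136080.

136080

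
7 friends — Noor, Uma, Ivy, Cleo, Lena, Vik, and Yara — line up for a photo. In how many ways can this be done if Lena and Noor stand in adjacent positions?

1440

Treat {Lena, Noor} as a single unit. There are 6 units to order, and the pair itself can be ordered 2 ways.
That gives 2 × 6! = 2 × 720 = 1440.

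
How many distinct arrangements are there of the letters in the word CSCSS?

10

The 5 letters of CSCSS have repeats: C appearing twice and S appearing 3 times.
Dividing 5! = 120 by 3!·2! = 12 for the repeated letters gives 10.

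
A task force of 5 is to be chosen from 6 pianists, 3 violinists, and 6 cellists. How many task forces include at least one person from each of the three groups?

Total 5-person selections from all 15: C(15,5) = 3003.
Selections missing a whole group: no pianists → C(9,5) = 126; no violinists → C(12,5) = 792; no cellists → C(9,5) = 126.
Add back selections omitting two groups (i.e. drawn from a single group): C(6,5) + C(3,5) + C(6,5) = 12.
By inclusion–exclusion: 3003 − 1044 + 12 = 1971.

1971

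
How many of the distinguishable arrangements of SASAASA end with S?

With the last slot taken by S, it remains to arrange the other 6 letters (ASAASA).
Those 6 letters have A appearing 4 times and S appearing twice, giving (6)!/(4!·2!) = 15.

15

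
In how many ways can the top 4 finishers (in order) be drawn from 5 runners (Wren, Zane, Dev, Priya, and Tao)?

120

There are 5 choices for 1st place, 4 for 2nd, and so on down to 2 for position 4.
That gives 5 × 4 × 3 × 2 = 120.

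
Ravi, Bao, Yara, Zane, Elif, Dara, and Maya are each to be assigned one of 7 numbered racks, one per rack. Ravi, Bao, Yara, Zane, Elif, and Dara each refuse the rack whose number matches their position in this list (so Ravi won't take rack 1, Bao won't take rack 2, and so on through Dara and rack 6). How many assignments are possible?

Let Aᵢ (for 1 ≤ i ≤ 6) be the placements that put person i in their forbidden rack. Any j of these fix j positions, leaving (7−j)! ways to fill the rest, and there are C(6,j) ways to pick which j.
By inclusion–exclusion, the number of valid placements is Σ_{j=0}^{6} (−1)^j C(6,j)·(7−j)!.
Computing: 5040 − 4320 + 1800 − 480 + 90 − 12 + 1 = 2119.

2119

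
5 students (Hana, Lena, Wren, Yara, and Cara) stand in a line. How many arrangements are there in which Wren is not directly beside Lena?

Of the 5! = 120 arrangements, those with Wren and Lena adjacent number 2 × 4! = 48 (treat the pair as a block with 2 internal orders).
Complementary counting: 120 − 48 = 72.

72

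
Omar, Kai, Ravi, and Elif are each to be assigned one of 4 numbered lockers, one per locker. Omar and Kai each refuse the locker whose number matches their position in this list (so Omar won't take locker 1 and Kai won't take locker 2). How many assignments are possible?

Let Aᵢ (for i ∈ {1, 2}) be the placements that put person i in their forbidden locker. Any j of these fix j positions, leaving (4−j)! ways to fill the rest, and there are C(2,j) ways to pick which j.
By inclusion–exclusion, the number of valid placements is Σ_{j=0}^{2} (−1)^j C(2,j)·(4−j)!.
Computing: 24 − 12 + 2 = 14.

14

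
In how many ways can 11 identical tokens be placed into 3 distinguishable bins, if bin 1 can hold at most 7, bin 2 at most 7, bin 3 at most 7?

Ignoring the caps, the number of non-negative solutions to x_1+…+x_3 = 11 is C(13,2) = 78.
Subtract solutions that violate a single cap (substitute x_i' = x_i − (cap_i+1)): x_1 ≥ 8 gives C(5,2) = 10; x_2 ≥ 8 gives C(5,2) = 10; x_3 ≥ 8 gives C(5,2) = 10. Together 30.
No two caps can be exceeded simultaneously, so the pair terms are all 0.
By inclusion–exclusion the count is 78 − 30 + 0 = 48.

48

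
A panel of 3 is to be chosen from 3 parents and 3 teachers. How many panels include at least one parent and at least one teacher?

Unrestricted: C(6,3) = 20 ways to pick any 3 of the 6.
Selections missing a whole group: no parents → C(3,3) = 1; no teachers → C(3,3) = 1.
Both groups omitted at once is impossible, so 20 − 2 = 18.

18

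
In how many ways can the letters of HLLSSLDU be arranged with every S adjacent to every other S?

840

Treat the 2 copies of S as a single block. The multiset to arrange is then {SS, D, H, L, L, L, U}, 7 items in all.
That gives (7)!/(3!) = 840 arrangements.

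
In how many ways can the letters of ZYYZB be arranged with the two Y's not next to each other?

There are 5!/(2!·2!) = 30 arrangements of ZYYZB in total.
Arrangements with the Y's together: treat YY as one letter, giving (4)!/(2!) = 12.
Hence 30 − 12 = 18.

18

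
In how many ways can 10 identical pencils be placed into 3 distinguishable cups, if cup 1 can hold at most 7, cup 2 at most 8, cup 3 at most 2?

21

By stars and bars, unrestricted non-negative solutions to x_1+…+x_3 = 10 number C(10+2,2) = 66.
Subtract solutions that violate a single cap (substitute x_i' = x_i − (cap_i+1)): x_1 ≥ 8 gives C(4,2) = 6; x_2 ≥ 9 gives C(3,2) = 3; x_3 ≥ 3 gives C(9,2) = 36. Together 45.
No two caps can be exceeded simultaneously, so the pair terms are all 0.
By inclusion–exclusion the count is 66 − 45 + 0 = 21.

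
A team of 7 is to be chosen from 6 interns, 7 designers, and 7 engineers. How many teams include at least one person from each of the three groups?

Total 7-person selections from all 20: C(20,7) = 77520.
Subtract selections that omit an entire group: no interns → C(14,7) = 3432; no designers → C(13,7) = 1716; no engineers → C(13,7) = 1716.
Add back selections omitting two groups (i.e. drawn from a single group): C(6,7) + C(7,7) + C(7,7) = 2.
By inclusion–exclusion: 77520 − 6864 + 2 = 70658.

70658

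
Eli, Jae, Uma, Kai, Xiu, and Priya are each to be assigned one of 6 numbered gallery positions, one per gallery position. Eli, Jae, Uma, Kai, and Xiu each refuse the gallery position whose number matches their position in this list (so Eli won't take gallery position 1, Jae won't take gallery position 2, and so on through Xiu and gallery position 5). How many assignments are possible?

Let Aᵢ (for 1 ≤ i ≤ 5) be the placements that put person i in their forbidden gallery position. Any j of these fix j positions, leaving (6−j)! ways to fill the rest, and there are C(5,j) ways to pick which j.
By inclusion–exclusion, the number of valid placements is Σ_{j=0}^{5} (−1)^j C(5,j)·(6−j)!.
Computing: 720 − 600 + 240 − 60 + 10 − 1 = 309.

309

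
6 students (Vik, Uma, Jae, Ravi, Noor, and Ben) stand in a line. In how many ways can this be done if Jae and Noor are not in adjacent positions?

480

Of the 6! = 720 arrangements, those with Jae and Noor adjacent number 2 × 5! = 240 (treat the pair as a block with 2 internal orders).
Complementary counting: 720 − 240 = 480.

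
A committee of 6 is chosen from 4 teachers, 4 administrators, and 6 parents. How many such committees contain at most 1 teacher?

1218

Split by how many teachers are chosen (0 through 1).
Sum: C(4,0)·C(10,6) + C(4,1)·C(10,5) = 210 + 1008 = 1218.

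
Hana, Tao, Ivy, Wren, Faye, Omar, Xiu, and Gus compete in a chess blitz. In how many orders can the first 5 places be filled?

This is an ordered selection of 5 from 8: P(8,5).
That gives 8 × 7 × 6 × 5 × 4 = 6720.

6720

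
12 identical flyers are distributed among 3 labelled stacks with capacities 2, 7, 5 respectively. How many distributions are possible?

6

Without the upper bounds there are C(14,2) = 91 ways to split 12 among 3 stacks.
Subtract solutions that violate a single cap (substitute x_i' = x_i − (cap_i+1)): x_1 ≥ 3 gives C(11,2) = 55; x_2 ≥ 8 gives C(6,2) = 15; x_3 ≥ 6 gives C(8,2) = 28. Together 98.
Add back pairs where two caps are both exceeded: 3 + 10 + 0 = 13.
By inclusion–exclusion the count is 91 − 98 + 13 = 6.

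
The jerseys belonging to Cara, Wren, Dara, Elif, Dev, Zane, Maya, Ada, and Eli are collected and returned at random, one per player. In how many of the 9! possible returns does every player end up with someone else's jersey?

Let Aᵢ be the assignments in which player i gets their old jersey. We want the size of the complement of A₁∪…∪A_9.
By inclusion–exclusion this is Σ_{j=0}^{9} (−1)^j C(9,j)·(9−j)!.
Computing: 362880 − 362880 + 181440 − 60480 + 15120 − 3024 + 504 − 72 + 9 − 1 = 133496.

133496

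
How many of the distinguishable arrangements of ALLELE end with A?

10

Fix A in the last position and arrange the remaining 5 letters.
Those 5 letters have E appearing twice and L appearing 3 times, giving (5)!/(3!·2!) = 10.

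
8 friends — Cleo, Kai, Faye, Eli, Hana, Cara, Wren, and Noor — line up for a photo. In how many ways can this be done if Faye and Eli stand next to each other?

10080

Place the 6 others and the Faye-Eli pair as 7 objects in a line; the pair has 2 internal arrangements.
That gives 2 × 7! = 2 × 5040 = 10080.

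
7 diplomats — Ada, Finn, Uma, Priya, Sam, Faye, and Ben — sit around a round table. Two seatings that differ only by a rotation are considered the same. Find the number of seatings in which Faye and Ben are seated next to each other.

240

Glue Faye and Ben into a block (2 internal orders). Seating 6 units around a circle gives (5)! arrangements.
So 2 × (5)! = 2 × 120 = 240.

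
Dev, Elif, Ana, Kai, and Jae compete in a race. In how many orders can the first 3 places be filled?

This is an ordered selection of 3 from 5: P(5,3).
That gives 5 × 4 × 3 = 60.

60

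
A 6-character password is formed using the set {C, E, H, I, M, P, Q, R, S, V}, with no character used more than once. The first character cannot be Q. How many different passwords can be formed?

The first character has 10−1 = 9 choices (anything except Q).
The remaining 5 characters are filled from the other 9 symbols without repetition: 9 × 8 × 7 × 6 × 5 = 15120.
Total: 9 × 15120 = 136080.

136080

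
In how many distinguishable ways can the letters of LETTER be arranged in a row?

Letter multiplicities in LETTER: E×2, L×1, R×1, T×2.
Dividing 6! = 720 by 2!·2! = 4 for the repeated letters gives 180.

180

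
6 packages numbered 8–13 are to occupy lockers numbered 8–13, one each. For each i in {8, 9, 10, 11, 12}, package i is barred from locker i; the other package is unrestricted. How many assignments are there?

309

Let Aᵢ (for 8 ≤ i ≤ 12) be the placements that put package i in its forbidden locker. Any j of these fix j positions, leaving (6−j)! ways to fill the rest, and there are C(5,j) ways to pick which j.
By inclusion–exclusion, the number of valid placements is Σ_{j=0}^{5} (−1)^j C(5,j)·(6−j)!.
Computing: 720 − 600 + 240 − 60 + 10 − 1 = 309.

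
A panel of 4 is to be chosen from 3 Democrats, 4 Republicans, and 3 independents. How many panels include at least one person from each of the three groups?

126

With no constraint there are C(10,4) = 210 possible selections.
Selections missing a whole group: no Democrats → C(7,4) = 35; no Republicans → C(6,4) = 15; no independents → C(7,4) = 35.
Add back selections omitting two groups (i.e. drawn from a single group): C(3,4) + C(4,4) + C(3,4) = 1.
By inclusion–exclusion: 210 − 85 + 1 = 126.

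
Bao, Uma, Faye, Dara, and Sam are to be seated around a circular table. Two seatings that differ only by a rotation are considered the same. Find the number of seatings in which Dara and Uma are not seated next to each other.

All circular seatings of 5 people number (4)! = 24.
Seatings with Dara beside Uma: treat them as a block with 2 internal orders, giving 2 × (3)! = 12.
Subtracting, 24 − 12 = 12.

12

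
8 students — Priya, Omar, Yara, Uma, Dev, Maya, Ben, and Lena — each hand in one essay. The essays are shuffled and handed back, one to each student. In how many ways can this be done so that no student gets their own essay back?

Let Aᵢ be the assignments in which student i gets their own essay. We want the size of the complement of A₁∪…∪A_8.
By inclusion–exclusion this is Σ_{j=0}^{8} (−1)^j C(8,j)·(8−j)!.
Computing: 40320 − 40320 + 20160 − 6720 + 1680 − 336 + 56 − 8 + 1 = 14833.

14833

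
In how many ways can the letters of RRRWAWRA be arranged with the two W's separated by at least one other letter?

315

Total arrangements of RRRWAWRA: 8!/(4!·2!·2!) = 420.
If the two W's are adjacent, glue them into one block, leaving 7 items to arrange: (7)!/(4!·2!) = 105 ways.
Hence 420 − 105 = 315.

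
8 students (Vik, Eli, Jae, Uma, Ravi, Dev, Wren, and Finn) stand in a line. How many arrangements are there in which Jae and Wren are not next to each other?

30240

There are 8! = 40320 arrangements in all. If Jae and Wren are adjacent, merging them into one block gives 2·(7)! = 10080 arrangements.
Complementary counting: 40320 − 10080 = 30240.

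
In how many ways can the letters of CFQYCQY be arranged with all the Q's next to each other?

180

Treat the 2 copies of Q as a single block. The multiset to arrange is then {QQ, C, C, F, Y, Y}, 6 items in all.
That gives (6)!/(2!·2!) = 180 arrangements.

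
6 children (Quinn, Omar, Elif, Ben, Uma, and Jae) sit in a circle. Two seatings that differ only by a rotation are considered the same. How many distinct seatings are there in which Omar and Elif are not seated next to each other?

Without the restriction there are (5)! = 120 seatings.
Those with Omar next to Elif: fuse the pair into one unit and seat 5 units around a circle — 2·(4)! = 48.
Subtracting, 120 − 48 = 72.

72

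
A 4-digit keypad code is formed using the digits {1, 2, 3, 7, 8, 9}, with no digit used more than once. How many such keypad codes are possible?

Choose and order 4 of the 6 symbols: the first digit has 6 options, the next 5, then 4, 3.
6 × 5 × 4 × 3 = 360.

360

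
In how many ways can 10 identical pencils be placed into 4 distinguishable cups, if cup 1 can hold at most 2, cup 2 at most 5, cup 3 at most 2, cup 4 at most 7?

Ignoring the caps, the number of non-negative solutions to x_1+…+x_4 = 10 is C(13,3) = 286.
Subtract solutions that violate a single cap (substitute x_i' = x_i − (cap_i+1)): x_1 ≥ 3 gives C(10,3) = 120; x_2 ≥ 6 gives C(7,3) = 35; x_3 ≥ 3 gives C(10,3) = 120; x_4 ≥ 8 gives C(5,3) = 10. Together 285.
Add back pairs where two caps are both exceeded: 4 + 35 + 0 + 4 + 0 + 0 = 43.
By inclusion–exclusion the count is 286 − 285 + 43 = 44.

44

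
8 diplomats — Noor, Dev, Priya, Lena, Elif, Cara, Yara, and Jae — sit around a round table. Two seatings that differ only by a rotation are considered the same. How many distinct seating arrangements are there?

Around a circle, 8 distinct people have 8!/8 = (7)! = 5040 rotationally distinct seatings.

5040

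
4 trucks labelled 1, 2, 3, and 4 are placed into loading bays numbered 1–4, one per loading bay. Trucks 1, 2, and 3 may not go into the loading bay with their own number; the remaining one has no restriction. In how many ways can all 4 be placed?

Let Aᵢ (for i ∈ {1, 2, 3}) be the placements that put truck i in its forbidden loading bay. Any j of these fix j positions, leaving (4−j)! ways to fill the rest, and there are C(3,j) ways to pick which j.
By inclusion–exclusion, the number of valid placements is Σ_{j=0}^{3} (−1)^j C(3,j)·(4−j)!.
Computing: 24 − 18 + 6 − 1 = 11.

11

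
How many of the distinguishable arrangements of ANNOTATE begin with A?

Fix A in the first position and arrange the remaining 7 letters.
Those 7 letters have N appearing twice and T appearing twice, giving (7)!/(2!·2!) = 1260.

1260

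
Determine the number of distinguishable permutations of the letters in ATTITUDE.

6720

The 8 letters of ATTITUDE have repeats: T appearing 3 times.
Dividing 8! = 40320 by 3! = 6 for the repeated letters gives 6720.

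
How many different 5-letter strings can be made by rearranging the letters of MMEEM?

The 5 letters of MMEEM have repeats: E appearing twice and M appearing 3 times.
The number of distinct arrangements is 5!/(3!·2!) = 120/12 = 10.

10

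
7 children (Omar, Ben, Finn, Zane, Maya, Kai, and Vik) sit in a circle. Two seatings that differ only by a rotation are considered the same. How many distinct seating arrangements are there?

720

Around a circle, 7 distinct people have 7!/7 = (6)! = 720 rotationally distinct seatings.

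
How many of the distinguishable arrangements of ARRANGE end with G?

180

With the last slot taken by G, it remains to arrange the other 6 letters (ARRANE).
Those 6 letters have A appearing twice and R appearing twice, giving (6)!/(2!·2!) = 180.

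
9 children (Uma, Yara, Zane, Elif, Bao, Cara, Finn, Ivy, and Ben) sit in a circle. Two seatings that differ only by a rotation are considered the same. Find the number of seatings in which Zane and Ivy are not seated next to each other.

30240

Without the restriction there are (8)! = 40320 seatings.
Those with Zane next to Ivy: fuse the pair into one unit and seat 8 units around a circle — 2·(7)! = 10080.
Subtracting, 40320 − 10080 = 30240.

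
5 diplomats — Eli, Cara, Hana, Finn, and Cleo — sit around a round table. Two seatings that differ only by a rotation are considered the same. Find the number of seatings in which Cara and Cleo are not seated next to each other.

12

Without the restriction there are (4)! = 24 seatings.
Seatings with Cara beside Cleo: treat them as a block with 2 internal orders, giving 2 × (3)! = 12.
Subtracting, 24 − 12 = 12.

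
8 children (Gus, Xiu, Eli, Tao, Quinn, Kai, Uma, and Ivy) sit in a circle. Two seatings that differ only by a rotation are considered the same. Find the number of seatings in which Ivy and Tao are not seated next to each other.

3600

All circular seatings of 8 people number (7)! = 5040.
Those with Ivy next to Tao: fuse the pair into one unit and seat 7 units around a circle — 2·(6)! = 1440.
Subtracting, 5040 − 1440 = 3600.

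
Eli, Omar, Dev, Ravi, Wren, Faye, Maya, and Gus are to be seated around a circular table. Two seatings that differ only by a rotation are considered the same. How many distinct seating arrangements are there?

5040

Around a circle, 8 distinct people have 8!/8 = (7)! = 5040 rotationally distinct seatings.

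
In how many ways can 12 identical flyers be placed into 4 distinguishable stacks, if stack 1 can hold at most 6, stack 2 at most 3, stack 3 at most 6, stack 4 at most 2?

42

By stars and bars, unrestricted non-negative solutions to x_1+…+x_4 = 12 number C(12+3,3) = 455.
Subtract solutions that violate a single cap (substitute x_i' = x_i − (cap_i+1)): x_1 ≥ 7 gives C(8,3) = 56; x_2 ≥ 4 gives C(11,3) = 165; x_3 ≥ 7 gives C(8,3) = 56; x_4 ≥ 3 gives C(12,3) = 220. Together 497.
Add back pairs where two caps are both exceeded: 4 + 0 + 10 + 4 + 56 + 10 = 84.
By inclusion–exclusion the count is 455 − 497 + 84 = 42.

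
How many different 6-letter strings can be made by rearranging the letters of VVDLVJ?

120

VVDLVJ has 6 letters with V appearing 3 times.
The number of distinct arrangements is 6!/(3!) = 720/6 = 120.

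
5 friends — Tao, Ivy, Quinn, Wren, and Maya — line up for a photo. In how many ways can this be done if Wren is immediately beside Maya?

Glue Wren and Maya into one block (2 internal orders), leaving 4 units to arrange in a row.
That gives 2 × 4! = 2 × 24 = 48.

48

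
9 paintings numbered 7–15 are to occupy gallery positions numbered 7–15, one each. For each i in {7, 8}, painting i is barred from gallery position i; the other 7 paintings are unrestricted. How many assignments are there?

287280

Let Aᵢ (for i ∈ {7, 8}) be the placements that put painting i in its forbidden gallery position. Any j of these fix j positions, leaving (9−j)! ways to fill the rest, and there are C(2,j) ways to pick which j.
By inclusion–exclusion, the number of valid placements is Σ_{j=0}^{2} (−1)^j C(2,j)·(9−j)!.
Computing: 362880 − 80640 + 5040 = 287280.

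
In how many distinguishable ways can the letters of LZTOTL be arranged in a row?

Letter multiplicities in LZTOTL: L×2, O×1, T×2, Z×1.
So there are 6! / (2!·2!) = 180 distinguishable arrangements.

180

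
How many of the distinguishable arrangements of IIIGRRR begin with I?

60

Fix I in the first position and arrange the remaining 6 letters.
Those 6 letters have I appearing twice and R appearing 3 times, giving (6)!/(3!·2!) = 60.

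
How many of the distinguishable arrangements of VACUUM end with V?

60

With the last slot taken by V, it remains to arrange the other 5 letters (ACUUM).
Those 5 letters have U appearing twice, giving (5)!/(2!) = 60.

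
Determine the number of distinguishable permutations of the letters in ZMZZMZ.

15

The 6 letters of ZMZZMZ have repeats: M appearing twice and Z appearing 4 times.
The number of distinct arrangements is 6!/(4!·2!) = 720/48 = 15.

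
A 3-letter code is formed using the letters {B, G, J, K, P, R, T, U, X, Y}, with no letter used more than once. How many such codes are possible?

With no repetition, fill the 3 letters in order: 10 choices, then 9, down to 8.
That product is 10 × 9 × 8 = 720.

720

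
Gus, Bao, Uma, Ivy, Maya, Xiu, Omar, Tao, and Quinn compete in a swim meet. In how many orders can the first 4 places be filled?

3024

There are 9 choices for 1st place, 8 for 2nd, and so on down to 6 for position 4.
That gives 9 × 8 × 7 × 6 = 3024.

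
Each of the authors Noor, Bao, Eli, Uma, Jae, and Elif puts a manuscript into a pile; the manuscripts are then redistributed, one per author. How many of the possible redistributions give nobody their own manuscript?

265

Count assignments avoiding every fixed point. For any j of the 6 authors fixed to their own manuscript, the other 6−j can be arranged in (6−j)! ways.
By inclusion–exclusion this is Σ_{j=0}^{6} (−1)^j C(6,j)·(6−j)!.
Computing: 720 − 720 + 360 − 120 + 30 − 6 + 1 = 265.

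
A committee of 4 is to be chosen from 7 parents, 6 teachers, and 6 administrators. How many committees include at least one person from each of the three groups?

Total 4-person selections from all 19: C(19,4) = 3876.
Subtract selections that omit an entire group: no parents → C(12,4) = 495; no teachers → C(13,4) = 715; no administrators → C(13,4) = 715.
Add back selections omitting two groups (i.e. drawn from a single group): C(7,4) + C(6,4) + C(6,4) = 65.
By inclusion–exclusion: 3876 − 1925 + 65 = 2016.

2016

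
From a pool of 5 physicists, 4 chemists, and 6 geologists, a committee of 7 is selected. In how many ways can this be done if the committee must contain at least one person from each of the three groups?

Total 7-person selections from all 15: C(15,7) = 6435.
Subtract selections that omit an entire group: no physicists → C(10,7) = 120; no chemists → C(11,7) = 330; no geologists → C(9,7) = 36.
Add back selections omitting two groups (i.e. drawn from a single group): C(5,7) + C(4,7) + C(6,7) = 0.
By inclusion–exclusion: 6435 − 486 + 0 = 5949.

5949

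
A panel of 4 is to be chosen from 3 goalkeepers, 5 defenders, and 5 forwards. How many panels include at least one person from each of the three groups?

Total 4-person selections from all 13: C(13,4) = 715.
Subtract selections that omit an entire group: no goalkeepers → C(10,4) = 210; no defenders → C(8,4) = 70; no forwards → C(8,4) = 70.
Add back selections omitting two groups (i.e. drawn from a single group): C(3,4) + C(5,4) + C(5,4) = 10.
By inclusion–exclusion: 715 − 350 + 10 = 375.

375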